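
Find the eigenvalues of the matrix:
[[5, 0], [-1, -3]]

Characteristic equation: det(A - λI) = 0
λ² - (trace)λ + (det) = 0
trace = 5 + -3 = 2, det = (5)(-3) - (0)(-1) = -15
λ² - (2)λ + (-15) = 0
λ = (2 ± √((2)² - 4·(-15))) / 2 = (2 ± √64) / 2
Solving: λ = -3, 5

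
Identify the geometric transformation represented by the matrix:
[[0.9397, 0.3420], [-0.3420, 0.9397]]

This matrix represents: rotation by 340° counterclockwise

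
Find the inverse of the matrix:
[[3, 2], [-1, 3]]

For [[a,b],[c,d]], inverse = (1/det)·[[d,-b],[-c,a]]
det = (3)(3) - (2)(-1) = 9 - -2 = 11
Inverse = (1/11)·[[3, -2], [1, 3]]
= [[3/11, -2/11], [1/11, 3/11]]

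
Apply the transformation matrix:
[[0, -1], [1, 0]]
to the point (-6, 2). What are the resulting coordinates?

Matrix multiplication:
[[0, -1], [1, 0]] × [-6, 2]ᵀ
= [(0)(-6) + (-1)(2), (1)(-6) + (0)(2)]ᵀ
= [-2, -6]ᵀ
Result: (-2, -6)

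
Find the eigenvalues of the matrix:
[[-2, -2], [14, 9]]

Characteristic equation: det(A - λI) = 0
λ² - (trace)λ + (det) = 0
trace = -2 + 9 = 7, det = (-2)(9) - (-2)(14) = 10
λ² - (7)λ + (10) = 0
λ = (7 ± √((7)² - 4·(10))) / 2 = (7 ± √9) / 2
Solving: λ = 2, 5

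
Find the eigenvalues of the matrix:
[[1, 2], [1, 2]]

Characteristic equation: det(A - λI) = 0
λ² - (trace)λ + (det) = 0
trace = 1 + 2 = 3, det = (1)(2) - (2)(1) = 0
λ² - (3)λ + (0) = 0
λ = (3 ± √((3)² - 4·(0))) / 2 = (3 ± √9) / 2
Solving: λ = 0, 3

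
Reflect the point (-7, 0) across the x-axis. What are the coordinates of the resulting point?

Reflection across x-axis: (-7, 0) → (-7, 0)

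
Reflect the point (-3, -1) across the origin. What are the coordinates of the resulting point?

Reflection across origin: (-3, -1) → (3, 1)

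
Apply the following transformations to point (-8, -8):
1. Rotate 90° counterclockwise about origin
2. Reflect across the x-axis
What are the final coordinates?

Step 1: Rotate 90° → (8, -8)
Step 2: Reflect across x-axis → (8, 8)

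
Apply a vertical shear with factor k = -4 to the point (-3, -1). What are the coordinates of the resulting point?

Shear matrix for vertical shear with factor k = -4:
[[1, 0], [-4, 1]]
Result: (-3, -1) → (-3, 11)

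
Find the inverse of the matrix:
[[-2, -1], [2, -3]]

For [[a,b],[c,d]], inverse = (1/det)·[[d,-b],[-c,a]]
det = (-2)(-3) - (-1)(2) = 6 - -2 = 8
Inverse = (1/8)·[[-3, 1], [-2, -2]]
= [[-3/8, 1/8], [-1/4, -1/4]]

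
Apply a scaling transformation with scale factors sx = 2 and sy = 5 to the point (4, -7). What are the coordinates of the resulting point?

Scaling matrix:
[[2, 0], [0, 5]]
Result: (4 × 2, -7 × 5) = (8, -35)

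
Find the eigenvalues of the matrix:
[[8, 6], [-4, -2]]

Characteristic equation: det(A - λI) = 0
λ² - (trace)λ + (det) = 0
trace = 8 + -2 = 6, det = (8)(-2) - (6)(-4) = 8
λ² - (6)λ + (8) = 0
λ = (6 ± √((6)² - 4·(8))) / 2 = (6 ± √4) / 2
Solving: λ = 2, 4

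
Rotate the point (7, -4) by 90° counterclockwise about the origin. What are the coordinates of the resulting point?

Rotation matrix for 90°: [[cos 90°, -sin 90°], [sin 90°, cos 90°]] = [[0, -1], [1, 0]]
[[0, -1], [1, 0]] × [7, -4]ᵀ = [4, 7]ᵀ
Result: (4, 7)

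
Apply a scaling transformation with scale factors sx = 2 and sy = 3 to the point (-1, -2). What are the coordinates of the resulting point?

Scaling matrix:
[[2, 0], [0, 3]]
Result: (-1 × 2, -2 × 3) = (-2, -6)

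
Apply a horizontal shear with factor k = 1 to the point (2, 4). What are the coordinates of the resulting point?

Shear matrix for horizontal shear with factor k = 1:
[[1, 1], [0, 1]]
Result: (2, 4) → (6, 4)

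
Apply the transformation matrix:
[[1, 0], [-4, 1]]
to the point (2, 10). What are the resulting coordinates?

Matrix multiplication:
[[1, 0], [-4, 1]] × [2, 10]ᵀ
= [(1)(2) + (0)(10), (-4)(2) + (1)(10)]ᵀ
= [2, 2]ᵀ
Result: (2, 2)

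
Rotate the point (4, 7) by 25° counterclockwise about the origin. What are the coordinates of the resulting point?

Rotation matrix for 25°: [[cos 25°, -sin 25°], [sin 25°, cos 25°]] ≈ [[0.906308, -0.422618], [0.422618, 0.906308]]
[[0.906308, -0.422618], [0.422618, 0.906308]] × [4, 7]ᵀ ≈ [0.6669, 8.0346]ᵀ
Result: (0.6669, 8.0346)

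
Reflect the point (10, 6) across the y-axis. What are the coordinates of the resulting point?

Reflection across y-axis: (10, 6) → (-10, 6)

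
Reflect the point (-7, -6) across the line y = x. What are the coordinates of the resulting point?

Reflection across line y = x: (-7, -6) → (-6, -7)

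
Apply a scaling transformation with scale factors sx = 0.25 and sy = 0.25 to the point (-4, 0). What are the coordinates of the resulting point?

Scaling matrix:
[[0.25, 0], [0, 0.25]]
Result: (-4 × 0.25, 0 × 0.25) = (-1, 0)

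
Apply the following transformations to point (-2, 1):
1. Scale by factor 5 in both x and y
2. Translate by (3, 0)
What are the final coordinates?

Step 1: Scale (-2, 1) by 5 → (-10, 5)
Step 2: Translate by (3, 0) → (-7, 5)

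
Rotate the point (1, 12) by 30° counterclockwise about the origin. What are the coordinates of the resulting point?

Rotation matrix for 30°: [[cos 30°, -sin 30°], [sin 30°, cos 30°]] ≈ [[0.866025, -0.500000], [0.500000, 0.866025]]
[[0.866025, -0.500000], [0.500000, 0.866025]] × [1, 12]ᵀ ≈ [-5.1340, 10.8923]ᵀ
Result: (-5.1340, 10.8923)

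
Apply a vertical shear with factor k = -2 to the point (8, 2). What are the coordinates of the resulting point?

Shear matrix for vertical shear with factor k = -2:
[[1, 0], [-2, 1]]
Result: (8, 2) → (8, -14)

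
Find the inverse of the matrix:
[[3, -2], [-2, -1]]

For [[a,b],[c,d]], inverse = (1/det)·[[d,-b],[-c,a]]
det = (3)(-1) - (-2)(-2) = -3 - 4 = -7
Inverse = (1/-7)·[[-1, 2], [2, 3]]
= [[1/7, -2/7], [-2/7, -3/7]]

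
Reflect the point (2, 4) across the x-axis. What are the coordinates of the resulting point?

Reflection across x-axis: (2, 4) → (2, -4)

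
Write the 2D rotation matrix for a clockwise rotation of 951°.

Rotation matrix formula: [[cos θ, -sin θ], [sin θ, cos θ]]
A clockwise rotation by 951° is equivalent to a counterclockwise rotation by -951°.
For θ = -951°:
cos(-951°) = -0.6293
sin(-951°) = 0.7771
Result: [[-0.6293, -0.7771], [0.7771, -0.6293]]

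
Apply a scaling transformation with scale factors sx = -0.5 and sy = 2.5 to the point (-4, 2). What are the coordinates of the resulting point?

Scaling matrix:
[[-0.50, 0], [0, 2.50]]
Result: (-4 × -0.5, 2 × 2.5) = (2, 5)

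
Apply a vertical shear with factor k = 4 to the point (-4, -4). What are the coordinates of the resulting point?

Shear matrix for vertical shear with factor k = 4:
[[1, 0], [4, 1]]
Result: (-4, -4) → (-4, -20)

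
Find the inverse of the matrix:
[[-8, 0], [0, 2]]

For [[a,b],[c,d]], inverse = (1/det)·[[d,-b],[-c,a]]
det = (-8)(2) - (0)(0) = -16 - 0 = -16
Inverse = (1/-16)·[[2, 0], [0, -8]]
= [[-1/8, 0], [0, 1/2]]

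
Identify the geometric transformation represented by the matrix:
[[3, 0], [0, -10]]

This matrix represents: non-uniform scaling by sx = 3, sy = -10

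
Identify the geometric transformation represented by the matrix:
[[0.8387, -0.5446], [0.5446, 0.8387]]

This matrix represents: rotation by 33° counterclockwise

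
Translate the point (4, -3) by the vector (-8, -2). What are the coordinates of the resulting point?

Translation by (-8, -2) (homogeneous matrix [[1, 0, -8], [0, 1, -2], [0, 0, 1]]):
x' = 4 + -8 = -4
y' = -3 + -2 = -5
Result: (-4, -5)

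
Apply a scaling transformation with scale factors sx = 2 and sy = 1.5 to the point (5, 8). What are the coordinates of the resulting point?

Scaling matrix:
[[2, 0], [0, 1.50]]
Result: (5 × 2, 8 × 1.5) = (10, 12)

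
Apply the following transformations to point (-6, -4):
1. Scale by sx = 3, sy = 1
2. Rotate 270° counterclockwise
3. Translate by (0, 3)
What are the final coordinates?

Step 1: Scale → (-18, -4)
Step 2: Rotate 270° → (-4, 18)
Step 3: Translate → (-4, 21)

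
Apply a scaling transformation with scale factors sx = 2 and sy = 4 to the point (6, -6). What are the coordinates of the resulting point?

Scaling matrix:
[[2, 0], [0, 4]]
Result: (6 × 2, -6 × 4) = (12, -24)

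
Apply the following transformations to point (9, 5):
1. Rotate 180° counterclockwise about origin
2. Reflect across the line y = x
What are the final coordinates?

Step 1: Rotate 180° → (-9, -5)
Step 2: Reflect across line y = x → (-5, -9)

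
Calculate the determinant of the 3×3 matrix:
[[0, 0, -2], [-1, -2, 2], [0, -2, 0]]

Expansion along first row:
det = 0·det([[-2,2],[-2,0]]) - 0·det([[-1,2],[0,0]]) + -2·det([[-1,-2],[0,-2]])
    = 0·(-2·0 - 2·-2) - 0·(-1·0 - 2·0) + -2·(-1·-2 - -2·0)
    = 0·4 - 0·0 + -2·2
    = 0 + 0 + -4 = -4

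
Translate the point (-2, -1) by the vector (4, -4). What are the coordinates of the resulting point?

Translation by (4, -4) (homogeneous matrix [[1, 0, 4], [0, 1, -4], [0, 0, 1]]):
x' = -2 + 4 = 2
y' = -1 + -4 = -5
Result: (2, -5)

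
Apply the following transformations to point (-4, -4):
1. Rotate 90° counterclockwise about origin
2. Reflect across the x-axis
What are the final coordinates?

Step 1: Rotate 90° → (4, -4)
Step 2: Reflect across x-axis → (4, 4)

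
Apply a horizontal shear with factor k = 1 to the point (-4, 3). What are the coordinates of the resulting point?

Shear matrix for horizontal shear with factor k = 1:
[[1, 1], [0, 1]]
Result: (-4, 3) → (-1, 3)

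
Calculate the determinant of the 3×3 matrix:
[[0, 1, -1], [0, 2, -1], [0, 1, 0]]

Expansion along first row:
det = 0·det([[2,-1],[1,0]]) - 1·det([[0,-1],[0,0]]) + -1·det([[0,2],[0,1]])
    = 0·(2·0 - -1·1) - 1·(0·0 - -1·0) + -1·(0·1 - 2·0)
    = 0·1 - 1·0 + -1·0
    = 0 + 0 + 0 = 0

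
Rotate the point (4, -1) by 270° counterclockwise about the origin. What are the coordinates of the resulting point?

Rotation matrix for 270°: [[cos 270°, -sin 270°], [sin 270°, cos 270°]] = [[0, 1], [-1, 0]]
[[0, 1], [-1, 0]] × [4, -1]ᵀ = [-1, -4]ᵀ
Result: (-1, -4)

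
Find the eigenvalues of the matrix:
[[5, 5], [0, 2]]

Characteristic equation: det(A - λI) = 0
λ² - (trace)λ + (det) = 0
trace = 5 + 2 = 7, det = (5)(2) - (5)(0) = 10
λ² - (7)λ + (10) = 0
λ = (7 ± √((7)² - 4·(10))) / 2 = (7 ± √9) / 2
Solving: λ = 2, 5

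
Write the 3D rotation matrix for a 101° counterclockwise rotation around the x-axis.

Rotation matrix for counterclockwise 101° around x-axis:
cos(101°) = -0.1908, sin(101°) = 0.9816
Result: [[1, 0, 0], [0, -0.1908, -0.9816], [0, 0.9816, -0.1908]]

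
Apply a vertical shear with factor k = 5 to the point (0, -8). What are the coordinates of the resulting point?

Shear matrix for vertical shear with factor k = 5:
[[1, 0], [5, 1]]
Result: (0, -8) → (0, -8)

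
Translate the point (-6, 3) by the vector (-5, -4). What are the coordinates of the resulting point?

Translation by (-5, -4) (homogeneous matrix [[1, 0, -5], [0, 1, -4], [0, 0, 1]]):
x' = -6 + -5 = -11
y' = 3 + -4 = -1
Result: (-11, -1)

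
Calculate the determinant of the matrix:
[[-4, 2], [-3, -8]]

For a 2×2 matrix [[a, b], [c, d]], det = ad - bc
det = (-4)(-8) - (2)(-3) = 32 - -6 = 38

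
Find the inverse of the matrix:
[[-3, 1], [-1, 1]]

For [[a,b],[c,d]], inverse = (1/det)·[[d,-b],[-c,a]]
det = (-3)(1) - (1)(-1) = -3 - -1 = -2
Inverse = (1/-2)·[[1, -1], [1, -3]]
= [[-1/2, 1/2], [-1/2, 3/2]]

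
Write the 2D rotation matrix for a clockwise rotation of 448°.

Rotation matrix formula: [[cos θ, -sin θ], [sin θ, cos θ]]
A clockwise rotation by 448° is equivalent to a counterclockwise rotation by -448°.
For θ = -448°:
cos(-448°) = 0.0349
sin(-448°) = -0.9994
Result: [[0.0349, 0.9994], [-0.9994, 0.0349]]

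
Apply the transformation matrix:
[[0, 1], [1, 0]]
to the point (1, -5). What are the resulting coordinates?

Matrix multiplication:
[[0, 1], [1, 0]] × [1, -5]ᵀ
= [(0)(1) + (1)(-5), (1)(1) + (0)(-5)]ᵀ
= [-5, 1]ᵀ
Result: (-5, 1)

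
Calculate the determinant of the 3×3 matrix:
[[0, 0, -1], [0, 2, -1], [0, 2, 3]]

Expansion along first row:
det = 0·det([[2,-1],[2,3]]) - 0·det([[0,-1],[0,3]]) + -1·det([[0,2],[0,2]])
    = 0·(2·3 - -1·2) - 0·(0·3 - -1·0) + -1·(0·2 - 2·0)
    = 0·8 - 0·0 + -1·0
    = 0 + 0 + 0 = 0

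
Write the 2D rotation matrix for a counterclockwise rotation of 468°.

Rotation matrix formula: [[cos θ, -sin θ], [sin θ, cos θ]]
For θ = 468°:
cos(468°) = -0.3090
sin(468°) = 0.9511
Result: [[-0.3090, -0.9511], [0.9511, -0.3090]]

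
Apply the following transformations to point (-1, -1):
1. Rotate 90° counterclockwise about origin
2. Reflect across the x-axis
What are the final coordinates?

Step 1: Rotate 90° → (1, -1)
Step 2: Reflect across x-axis → (1, 1)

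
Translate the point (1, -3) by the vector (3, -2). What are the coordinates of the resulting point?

Translation by (3, -2) (homogeneous matrix [[1, 0, 3], [0, 1, -2], [0, 0, 1]]):
x' = 1 + 3 = 4
y' = -3 + -2 = -5
Result: (4, -5)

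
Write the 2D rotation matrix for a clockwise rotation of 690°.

Rotation matrix formula: [[cos θ, -sin θ], [sin θ, cos θ]]
A clockwise rotation by 690° is equivalent to a counterclockwise rotation by -690°.
For θ = -690°:
cos(-690°) = √3/2
sin(-690°) = 1/2
Result: [[√3/2, -1/2], [1/2, √3/2]]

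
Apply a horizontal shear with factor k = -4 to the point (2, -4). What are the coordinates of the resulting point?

Shear matrix for horizontal shear with factor k = -4:
[[1, -4], [0, 1]]
Result: (2, -4) → (18, -4)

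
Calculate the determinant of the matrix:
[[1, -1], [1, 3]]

For a 2×2 matrix [[a, b], [c, d]], det = ad - bc
det = (1)(3) - (-1)(1) = 3 - -1 = 4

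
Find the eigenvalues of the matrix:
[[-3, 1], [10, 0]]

Characteristic equation: det(A - λI) = 0
λ² - (trace)λ + (det) = 0
trace = -3 + 0 = -3, det = (-3)(0) - (1)(10) = -10
λ² - (-3)λ + (-10) = 0
λ = (-3 ± √((-3)² - 4·(-10))) / 2 = (-3 ± √49) / 2
Solving: λ = -5, 2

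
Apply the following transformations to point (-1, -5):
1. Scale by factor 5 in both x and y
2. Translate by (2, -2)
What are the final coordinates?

Step 1: Scale (-1, -5) by 5 → (-5, -25)
Step 2: Translate by (2, -2) → (-3, -27)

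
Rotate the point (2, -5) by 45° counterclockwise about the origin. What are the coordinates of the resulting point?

Rotation matrix for 45°: [[cos 45°, -sin 45°], [sin 45°, cos 45°]] ≈ [[0.707107, -0.707107], [0.707107, 0.707107]]
[[0.707107, -0.707107], [0.707107, 0.707107]] × [2, -5]ᵀ ≈ [4.9497, -2.1213]ᵀ
Result: (4.9497, -2.1213)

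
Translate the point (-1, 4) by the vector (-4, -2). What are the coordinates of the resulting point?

Translation by (-4, -2) (homogeneous matrix [[1, 0, -4], [0, 1, -2], [0, 0, 1]]):
x' = -1 + -4 = -5
y' = 4 + -2 = 2
Result: (-5, 2)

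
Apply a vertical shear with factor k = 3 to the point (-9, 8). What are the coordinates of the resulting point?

Shear matrix for vertical shear with factor k = 3:
[[1, 0], [3, 1]]
Result: (-9, 8) → (-9, -19)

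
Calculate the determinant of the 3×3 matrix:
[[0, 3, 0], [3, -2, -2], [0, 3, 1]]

Expansion along first row:
det = 0·det([[-2,-2],[3,1]]) - 3·det([[3,-2],[0,1]]) + 0·det([[3,-2],[0,3]])
    = 0·(-2·1 - -2·3) - 3·(3·1 - -2·0) + 0·(3·3 - -2·0)
    = 0·4 - 3·3 + 0·9
    = 0 + -9 + 0 = -9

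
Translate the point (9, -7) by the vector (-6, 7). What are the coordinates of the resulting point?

Translation by (-6, 7) (homogeneous matrix [[1, 0, -6], [0, 1, 7], [0, 0, 1]]):
x' = 9 + -6 = 3
y' = -7 + 7 = 0
Result: (3, 0)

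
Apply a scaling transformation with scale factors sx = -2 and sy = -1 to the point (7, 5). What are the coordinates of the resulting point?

Scaling matrix:
[[-2, 0], [0, -1]]
Result: (7 × -2, 5 × -1) = (-14, -5)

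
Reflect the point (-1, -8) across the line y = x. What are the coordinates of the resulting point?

Reflection across line y = x: (-1, -8) → (-8, -1)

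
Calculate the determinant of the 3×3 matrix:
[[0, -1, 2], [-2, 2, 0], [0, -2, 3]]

Expansion along first row:
det = 0·det([[2,0],[-2,3]]) - -1·det([[-2,0],[0,3]]) + 2·det([[-2,2],[0,-2]])
    = 0·(2·3 - 0·-2) - -1·(-2·3 - 0·0) + 2·(-2·-2 - 2·0)
    = 0·6 - -1·-6 + 2·4
    = 0 + -6 + 8 = 2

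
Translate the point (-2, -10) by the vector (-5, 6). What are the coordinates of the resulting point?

Translation by (-5, 6) (homogeneous matrix [[1, 0, -5], [0, 1, 6], [0, 0, 1]]):
x' = -2 + -5 = -7
y' = -10 + 6 = -4
Result: (-7, -4)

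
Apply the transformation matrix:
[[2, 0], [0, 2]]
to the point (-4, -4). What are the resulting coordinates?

Matrix multiplication:
[[2, 0], [0, 2]] × [-4, -4]ᵀ
= [(2)(-4) + (0)(-4), (0)(-4) + (2)(-4)]ᵀ
= [-8, -8]ᵀ
Result: (-8, -8)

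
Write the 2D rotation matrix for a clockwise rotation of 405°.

Rotation matrix formula: [[cos θ, -sin θ], [sin θ, cos θ]]
A clockwise rotation by 405° is equivalent to a counterclockwise rotation by -405°.
For θ = -405°:
cos(-405°) = √2/2
sin(-405°) = -√2/2
Result: [[√2/2, √2/2], [-√2/2, √2/2]]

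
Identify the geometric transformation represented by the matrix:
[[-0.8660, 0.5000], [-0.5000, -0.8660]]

This matrix represents: rotation by 210° counterclockwise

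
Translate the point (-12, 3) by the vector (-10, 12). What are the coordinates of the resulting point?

Translation by (-10, 12) (homogeneous matrix [[1, 0, -10], [0, 1, 12], [0, 0, 1]]):
x' = -12 + -10 = -22
y' = 3 + 12 = 15
Result: (-22, 15)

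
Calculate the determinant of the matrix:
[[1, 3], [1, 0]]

For a 2×2 matrix [[a, b], [c, d]], det = ad - bc
det = (1)(0) - (3)(1) = 0 - 3 = -3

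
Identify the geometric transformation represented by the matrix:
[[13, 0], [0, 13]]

This matrix represents: uniform scaling by factor 13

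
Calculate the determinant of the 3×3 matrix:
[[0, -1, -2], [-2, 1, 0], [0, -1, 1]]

Expansion along first row:
det = 0·det([[1,0],[-1,1]]) - -1·det([[-2,0],[0,1]]) + -2·det([[-2,1],[0,-1]])
    = 0·(1·1 - 0·-1) - -1·(-2·1 - 0·0) + -2·(-2·-1 - 1·0)
    = 0·1 - -1·-2 + -2·2
    = 0 + -2 + -4 = -6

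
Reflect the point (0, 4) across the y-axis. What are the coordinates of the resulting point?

Reflection across y-axis: (0, 4) → (0, 4)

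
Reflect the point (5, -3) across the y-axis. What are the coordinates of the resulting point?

Reflection across y-axis: (5, -3) → (-5, -3)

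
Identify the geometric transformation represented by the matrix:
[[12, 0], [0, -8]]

This matrix represents: non-uniform scaling by sx = 12, sy = -8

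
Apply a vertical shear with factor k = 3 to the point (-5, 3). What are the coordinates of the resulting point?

Shear matrix for vertical shear with factor k = 3:
[[1, 0], [3, 1]]
Result: (-5, 3) → (-5, -12)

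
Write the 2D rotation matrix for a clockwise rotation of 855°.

Rotation matrix formula: [[cos θ, -sin θ], [sin θ, cos θ]]
A clockwise rotation by 855° is equivalent to a counterclockwise rotation by -855°.
For θ = -855°:
cos(-855°) = -√2/2
sin(-855°) = -√2/2
Result: [[-√2/2, √2/2], [-√2/2, -√2/2]]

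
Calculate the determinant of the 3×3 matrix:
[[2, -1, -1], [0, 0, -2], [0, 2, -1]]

Expansion along first row:
det = 2·det([[0,-2],[2,-1]]) - -1·det([[0,-2],[0,-1]]) + -1·det([[0,0],[0,2]])
    = 2·(0·-1 - -2·2) - -1·(0·-1 - -2·0) + -1·(0·2 - 0·0)
    = 2·4 - -1·0 + -1·0
    = 8 + 0 + 0 = 8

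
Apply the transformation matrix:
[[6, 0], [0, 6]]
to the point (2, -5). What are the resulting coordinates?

Matrix multiplication:
[[6, 0], [0, 6]] × [2, -5]ᵀ
= [(6)(2) + (0)(-5), (0)(2) + (6)(-5)]ᵀ
= [12, -30]ᵀ
Result: (12, -30)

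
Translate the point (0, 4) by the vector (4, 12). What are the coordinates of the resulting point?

Translation by (4, 12) (homogeneous matrix [[1, 0, 4], [0, 1, 12], [0, 0, 1]]):
x' = 0 + 4 = 4
y' = 4 + 12 = 16
Result: (4, 16)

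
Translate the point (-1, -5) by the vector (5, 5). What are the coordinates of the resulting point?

Translation by (5, 5) (homogeneous matrix [[1, 0, 5], [0, 1, 5], [0, 0, 1]]):
x' = -1 + 5 = 4
y' = -5 + 5 = 0
Result: (4, 0)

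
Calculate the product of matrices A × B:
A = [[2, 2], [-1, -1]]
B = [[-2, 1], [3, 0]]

Matrix multiplication:
C[0][0] = 2×-2 + 2×3 = 2
C[0][1] = 2×1 + 2×0 = 2
C[1][0] = -1×-2 + -1×3 = -1
C[1][1] = -1×1 + -1×0 = -1
Result: [[2, 2], [-1, -1]]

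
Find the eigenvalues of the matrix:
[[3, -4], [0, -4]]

Characteristic equation: det(A - λI) = 0
λ² - (trace)λ + (det) = 0
trace = 3 + -4 = -1, det = (3)(-4) - (-4)(0) = -12
λ² - (-1)λ + (-12) = 0
λ = (-1 ± √((-1)² - 4·(-12))) / 2 = (-1 ± √49) / 2
Solving: λ = -4, 3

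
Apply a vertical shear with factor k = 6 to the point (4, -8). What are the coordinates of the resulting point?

Shear matrix for vertical shear with factor k = 6:
[[1, 0], [6, 1]]
Result: (4, -8) → (4, 16)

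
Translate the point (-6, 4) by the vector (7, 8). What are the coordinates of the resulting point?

Translation by (7, 8) (homogeneous matrix [[1, 0, 7], [0, 1, 8], [0, 0, 1]]):
x' = -6 + 7 = 1
y' = 4 + 8 = 12
Result: (1, 12)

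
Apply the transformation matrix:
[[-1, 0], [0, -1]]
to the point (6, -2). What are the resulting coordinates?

Matrix multiplication:
[[-1, 0], [0, -1]] × [6, -2]ᵀ
= [(-1)(6) + (0)(-2), (0)(6) + (-1)(-2)]ᵀ
= [-6, 2]ᵀ
Result: (-6, 2)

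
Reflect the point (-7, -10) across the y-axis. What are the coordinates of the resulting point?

Reflection across y-axis: (-7, -10) → (7, -10)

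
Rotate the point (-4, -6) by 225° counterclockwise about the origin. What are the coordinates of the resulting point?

Rotation matrix for 225°: [[cos 225°, -sin 225°], [sin 225°, cos 225°]] ≈ [[-0.707107, 0.707107], [-0.707107, -0.707107]]
[[-0.707107, 0.707107], [-0.707107, -0.707107]] × [-4, -6]ᵀ ≈ [-1.4142, 7.0711]ᵀ
Result: (-1.4142, 7.0711)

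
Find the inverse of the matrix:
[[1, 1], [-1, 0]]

For [[a,b],[c,d]], inverse = (1/det)·[[d,-b],[-c,a]]
det = (1)(0) - (1)(-1) = 0 - -1 = 1
Inverse = [[0, -1], [1, 1]]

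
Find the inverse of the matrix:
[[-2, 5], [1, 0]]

For [[a,b],[c,d]], inverse = (1/det)·[[d,-b],[-c,a]]
det = (-2)(0) - (5)(1) = 0 - 5 = -5
Inverse = (1/-5)·[[0, -5], [-1, -2]]
= [[0, 1], [1/5, 2/5]]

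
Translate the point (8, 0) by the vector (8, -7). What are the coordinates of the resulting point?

Translation by (8, -7) (homogeneous matrix [[1, 0, 8], [0, 1, -7], [0, 0, 1]]):
x' = 8 + 8 = 16
y' = 0 + -7 = -7
Result: (16, -7)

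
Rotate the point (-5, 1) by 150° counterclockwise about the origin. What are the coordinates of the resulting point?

Rotation matrix for 150°: [[cos 150°, -sin 150°], [sin 150°, cos 150°]] ≈ [[-0.866025, -0.500000], [0.500000, -0.866025]]
[[-0.866025, -0.500000], [0.500000, -0.866025]] × [-5, 1]ᵀ ≈ [3.8301, -3.3660]ᵀ
Result: (3.8301, -3.3660)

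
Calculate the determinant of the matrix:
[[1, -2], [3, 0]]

For a 2×2 matrix [[a, b], [c, d]], det = ad - bc
det = (1)(0) - (-2)(3) = 0 - -6 = 6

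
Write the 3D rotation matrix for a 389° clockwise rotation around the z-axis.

Rotation matrix for clockwise 389° around z-axis:
A clockwise rotation by 389° is a counterclockwise rotation by -389°.
cos(-389°) = 0.8746, sin(-389°) = -0.4848
Result: [[0.8746, 0.4848, 0], [-0.4848, 0.8746, 0], [0, 0, 1]]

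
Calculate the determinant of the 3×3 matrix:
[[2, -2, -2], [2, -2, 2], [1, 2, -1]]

Expansion along first row:
det = 2·det([[-2,2],[2,-1]]) - -2·det([[2,2],[1,-1]]) + -2·det([[2,-2],[1,2]])
    = 2·(-2·-1 - 2·2) - -2·(2·-1 - 2·1) + -2·(2·2 - -2·1)
    = 2·-2 - -2·-4 + -2·6
    = -4 + -8 + -12 = -24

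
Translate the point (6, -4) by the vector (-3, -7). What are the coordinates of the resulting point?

Translation by (-3, -7) (homogeneous matrix [[1, 0, -3], [0, 1, -7], [0, 0, 1]]):
x' = 6 + -3 = 3
y' = -4 + -7 = -11
Result: (3, -11)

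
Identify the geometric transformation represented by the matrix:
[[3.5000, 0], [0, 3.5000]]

This matrix represents: uniform scaling by factor 3.5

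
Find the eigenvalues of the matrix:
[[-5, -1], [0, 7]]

Characteristic equation: det(A - λI) = 0
λ² - (trace)λ + (det) = 0
trace = -5 + 7 = 2, det = (-5)(7) - (-1)(0) = -35
λ² - (2)λ + (-35) = 0
λ = (2 ± √((2)² - 4·(-35))) / 2 = (2 ± √144) / 2
Solving: λ = -5, 7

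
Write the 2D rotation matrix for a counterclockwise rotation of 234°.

Rotation matrix formula: [[cos θ, -sin θ], [sin θ, cos θ]]
For θ = 234°:
cos(234°) = -0.5878
sin(234°) = -0.8090
Result: [[-0.5878, 0.8090], [-0.8090, -0.5878]]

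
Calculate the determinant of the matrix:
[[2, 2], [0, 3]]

For a 2×2 matrix [[a, b], [c, d]], det = ad - bc
det = (2)(3) - (2)(0) = 6 - 0 = 6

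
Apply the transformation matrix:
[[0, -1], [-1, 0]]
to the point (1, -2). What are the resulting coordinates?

Matrix multiplication:
[[0, -1], [-1, 0]] × [1, -2]ᵀ
= [(0)(1) + (-1)(-2), (-1)(1) + (0)(-2)]ᵀ
= [2, -1]ᵀ
Result: (2, -1)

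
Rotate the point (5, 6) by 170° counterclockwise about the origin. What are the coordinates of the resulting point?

Rotation matrix for 170°: [[cos 170°, -sin 170°], [sin 170°, cos 170°]] ≈ [[-0.984808, -0.173648], [0.173648, -0.984808]]
[[-0.984808, -0.173648], [0.173648, -0.984808]] × [5, 6]ᵀ ≈ [-5.9659, -5.0406]ᵀ
Result: (-5.9659, -5.0406)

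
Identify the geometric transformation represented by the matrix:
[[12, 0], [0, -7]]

This matrix represents: non-uniform scaling by sx = 12, sy = -7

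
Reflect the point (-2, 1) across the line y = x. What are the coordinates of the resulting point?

Reflection across line y = x: (-2, 1) → (1, -2)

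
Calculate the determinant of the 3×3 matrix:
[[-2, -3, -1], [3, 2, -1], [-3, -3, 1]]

Expansion along first row:
det = -2·det([[2,-1],[-3,1]]) - -3·det([[3,-1],[-3,1]]) + -1·det([[3,2],[-3,-3]])
    = -2·(2·1 - -1·-3) - -3·(3·1 - -1·-3) + -1·(3·-3 - 2·-3)
    = -2·-1 - -3·0 + -1·-3
    = 2 + 0 + 3 = 5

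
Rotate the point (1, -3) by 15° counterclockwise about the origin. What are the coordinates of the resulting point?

Rotation matrix for 15°: [[cos 15°, -sin 15°], [sin 15°, cos 15°]] ≈ [[0.965926, -0.258819], [0.258819, 0.965926]]
[[0.965926, -0.258819], [0.258819, 0.965926]] × [1, -3]ᵀ ≈ [1.7424, -2.6390]ᵀ
Result: (1.7424, -2.6390)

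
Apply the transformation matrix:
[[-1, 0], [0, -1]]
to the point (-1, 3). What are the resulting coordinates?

Matrix multiplication:
[[-1, 0], [0, -1]] × [-1, 3]ᵀ
= [(-1)(-1) + (0)(3), (0)(-1) + (-1)(3)]ᵀ
= [1, -3]ᵀ
Result: (1, -3)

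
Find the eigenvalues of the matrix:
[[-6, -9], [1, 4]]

Characteristic equation: det(A - λI) = 0
λ² - (trace)λ + (det) = 0
trace = -6 + 4 = -2, det = (-6)(4) - (-9)(1) = -15
λ² - (-2)λ + (-15) = 0
λ = (-2 ± √((-2)² - 4·(-15))) / 2 = (-2 ± √64) / 2
Solving: λ = -5, 3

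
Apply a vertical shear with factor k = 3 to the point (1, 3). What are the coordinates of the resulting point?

Shear matrix for vertical shear with factor k = 3:
[[1, 0], [3, 1]]
Result: (1, 3) → (1, 6)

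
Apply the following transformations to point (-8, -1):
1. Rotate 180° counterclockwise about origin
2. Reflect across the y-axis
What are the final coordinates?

Step 1: Rotate 180° → (8, 1)
Step 2: Reflect across y-axis → (-8, 1)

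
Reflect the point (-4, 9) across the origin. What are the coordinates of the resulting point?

Reflection across origin: (-4, 9) → (4, -9)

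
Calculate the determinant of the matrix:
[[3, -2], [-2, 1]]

For a 2×2 matrix [[a, b], [c, d]], det = ad - bc
det = (3)(1) - (-2)(-2) = 3 - 4 = -1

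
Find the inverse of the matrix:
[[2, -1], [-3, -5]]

For [[a,b],[c,d]], inverse = (1/det)·[[d,-b],[-c,a]]
det = (2)(-5) - (-1)(-3) = -10 - 3 = -13
Inverse = (1/-13)·[[-5, 1], [3, 2]]
= [[5/13, -1/13], [-3/13, -2/13]]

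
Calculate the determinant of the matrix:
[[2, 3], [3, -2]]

For a 2×2 matrix [[a, b], [c, d]], det = ad - bc
det = (2)(-2) - (3)(3) = -4 - 9 = -13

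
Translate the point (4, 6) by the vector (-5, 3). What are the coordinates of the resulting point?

Translation by (-5, 3) (homogeneous matrix [[1, 0, -5], [0, 1, 3], [0, 0, 1]]):
x' = 4 + -5 = -1
y' = 6 + 3 = 9
Result: (-1, 9)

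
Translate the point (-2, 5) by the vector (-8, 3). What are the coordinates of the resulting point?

Translation by (-8, 3) (homogeneous matrix [[1, 0, -8], [0, 1, 3], [0, 0, 1]]):
x' = -2 + -8 = -10
y' = 5 + 3 = 8
Result: (-10, 8)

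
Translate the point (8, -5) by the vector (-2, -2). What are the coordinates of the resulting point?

Translation by (-2, -2) (homogeneous matrix [[1, 0, -2], [0, 1, -2], [0, 0, 1]]):
x' = 8 + -2 = 6
y' = -5 + -2 = -7
Result: (6, -7)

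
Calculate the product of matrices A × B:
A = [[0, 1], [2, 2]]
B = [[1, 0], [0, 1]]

Matrix multiplication:
C[0][0] = 0×1 + 1×0 = 0
C[0][1] = 0×0 + 1×1 = 1
C[1][0] = 2×1 + 2×0 = 2
C[1][1] = 2×0 + 2×1 = 2
Result: [[0, 1], [2, 2]]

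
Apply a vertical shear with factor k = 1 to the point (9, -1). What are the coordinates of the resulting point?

Shear matrix for vertical shear with factor k = 1:
[[1, 0], [1, 1]]
Result: (9, -1) → (9, 8)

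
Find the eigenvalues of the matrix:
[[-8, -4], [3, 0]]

Characteristic equation: det(A - λI) = 0
λ² - (trace)λ + (det) = 0
trace = -8 + 0 = -8, det = (-8)(0) - (-4)(3) = 12
λ² - (-8)λ + (12) = 0
λ = (-8 ± √((-8)² - 4·(12))) / 2 = (-8 ± √16) / 2
Solving: λ = -6, -2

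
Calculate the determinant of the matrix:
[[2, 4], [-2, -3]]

For a 2×2 matrix [[a, b], [c, d]], det = ad - bc
det = (2)(-3) - (4)(-2) = -6 - -8 = 2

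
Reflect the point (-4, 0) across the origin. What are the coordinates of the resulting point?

Reflection across origin: (-4, 0) → (4, 0)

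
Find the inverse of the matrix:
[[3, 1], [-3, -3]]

For [[a,b],[c,d]], inverse = (1/det)·[[d,-b],[-c,a]]
det = (3)(-3) - (1)(-3) = -9 - -3 = -6
Inverse = (1/-6)·[[-3, -1], [3, 3]]
= [[1/2, 1/6], [-1/2, -1/2]]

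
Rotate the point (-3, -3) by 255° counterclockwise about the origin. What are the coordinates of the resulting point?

Rotation matrix for 255°: [[cos 255°, -sin 255°], [sin 255°, cos 255°]] ≈ [[-0.258819, 0.965926], [-0.965926, -0.258819]]
[[-0.258819, 0.965926], [-0.965926, -0.258819]] × [-3, -3]ᵀ ≈ [-2.1213, 3.6742]ᵀ
Result: (-2.1213, 3.6742)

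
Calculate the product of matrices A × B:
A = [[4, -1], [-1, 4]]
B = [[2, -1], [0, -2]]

Matrix multiplication:
C[0][0] = 4×2 + -1×0 = 8
C[0][1] = 4×-1 + -1×-2 = -2
C[1][0] = -1×2 + 4×0 = -2
C[1][1] = -1×-1 + 4×-2 = -7
Result: [[8, -2], [-2, -7]]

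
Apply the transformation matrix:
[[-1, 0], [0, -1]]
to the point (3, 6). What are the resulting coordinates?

Matrix multiplication:
[[-1, 0], [0, -1]] × [3, 6]ᵀ
= [(-1)(3) + (0)(6), (0)(3) + (-1)(6)]ᵀ
= [-3, -6]ᵀ
Result: (-3, -6)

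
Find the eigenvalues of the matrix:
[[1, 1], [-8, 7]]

Characteristic equation: det(A - λI) = 0
λ² - (trace)λ + (det) = 0
trace = 1 + 7 = 8, det = (1)(7) - (1)(-8) = 15
λ² - (8)λ + (15) = 0
λ = (8 ± √((8)² - 4·(15))) / 2 = (8 ± √4) / 2
Solving: λ = 3, 5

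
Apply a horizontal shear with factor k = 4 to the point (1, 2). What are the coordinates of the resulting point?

Shear matrix for horizontal shear with factor k = 4:
[[1, 4], [0, 1]]
Result: (1, 2) → (9, 2)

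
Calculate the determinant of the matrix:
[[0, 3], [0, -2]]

For a 2×2 matrix [[a, b], [c, d]], det = ad - bc
det = (0)(-2) - (3)(0) = 0 - 0 = 0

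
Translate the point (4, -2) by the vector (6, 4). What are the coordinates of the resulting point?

Translation by (6, 4) (homogeneous matrix [[1, 0, 6], [0, 1, 4], [0, 0, 1]]):
x' = 4 + 6 = 10
y' = -2 + 4 = 2
Result: (10, 2)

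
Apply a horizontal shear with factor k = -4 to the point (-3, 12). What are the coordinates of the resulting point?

Shear matrix for horizontal shear with factor k = -4:
[[1, -4], [0, 1]]
Result: (-3, 12) → (-51, 12)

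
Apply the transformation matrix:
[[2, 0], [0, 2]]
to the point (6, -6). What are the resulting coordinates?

Matrix multiplication:
[[2, 0], [0, 2]] × [6, -6]ᵀ
= [(2)(6) + (0)(-6), (0)(6) + (2)(-6)]ᵀ
= [12, -12]ᵀ
Result: (12, -12)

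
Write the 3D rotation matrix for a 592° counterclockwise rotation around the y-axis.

Rotation matrix for counterclockwise 592° around y-axis:
cos(592°) = -0.6157, sin(592°) = -0.7880
Result: [[-0.6157, 0, -0.7880], [0, 1, 0], [0.7880, 0, -0.6157]]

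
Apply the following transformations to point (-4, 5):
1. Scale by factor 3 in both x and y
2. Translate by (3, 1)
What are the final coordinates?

Step 1: Scale (-4, 5) by 3 → (-12, 15)
Step 2: Translate by (3, 1) → (-9, 16)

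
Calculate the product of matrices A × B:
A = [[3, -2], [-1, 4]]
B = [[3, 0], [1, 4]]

Matrix multiplication:
C[0][0] = 3×3 + -2×1 = 7
C[0][1] = 3×0 + -2×4 = -8
C[1][0] = -1×3 + 4×1 = 1
C[1][1] = -1×0 + 4×4 = 16
Result: [[7, -8], [1, 16]]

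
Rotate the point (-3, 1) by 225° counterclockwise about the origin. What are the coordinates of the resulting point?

Rotation matrix for 225°: [[cos 225°, -sin 225°], [sin 225°, cos 225°]] ≈ [[-0.707107, 0.707107], [-0.707107, -0.707107]]
[[-0.707107, 0.707107], [-0.707107, -0.707107]] × [-3, 1]ᵀ ≈ [2.8284, 1.4142]ᵀ
Result: (2.8284, 1.4142)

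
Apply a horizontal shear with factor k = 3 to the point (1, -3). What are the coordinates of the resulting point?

Shear matrix for horizontal shear with factor k = 3:
[[1, 3], [0, 1]]
Result: (1, -3) → (-8, -3)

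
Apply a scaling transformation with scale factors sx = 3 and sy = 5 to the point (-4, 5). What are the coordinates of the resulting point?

Scaling matrix:
[[3, 0], [0, 5]]
Result: (-4 × 3, 5 × 5) = (-12, 25)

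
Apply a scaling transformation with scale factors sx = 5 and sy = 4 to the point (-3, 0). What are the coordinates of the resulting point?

Scaling matrix:
[[5, 0], [0, 4]]
Result: (-3 × 5, 0 × 4) = (-15, 0)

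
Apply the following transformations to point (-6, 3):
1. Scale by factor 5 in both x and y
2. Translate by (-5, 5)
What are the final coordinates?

Step 1: Scale (-6, 3) by 5 → (-30, 15)
Step 2: Translate by (-5, 5) → (-35, 20)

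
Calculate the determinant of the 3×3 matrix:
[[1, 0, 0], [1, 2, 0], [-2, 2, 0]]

Expansion along first row:
det = 1·det([[2,0],[2,0]]) - 0·det([[1,0],[-2,0]]) + 0·det([[1,2],[-2,2]])
    = 1·(2·0 - 0·2) - 0·(1·0 - 0·-2) + 0·(1·2 - 2·-2)
    = 1·0 - 0·0 + 0·6
    = 0 + 0 + 0 = 0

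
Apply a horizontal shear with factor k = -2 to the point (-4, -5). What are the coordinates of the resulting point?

Shear matrix for horizontal shear with factor k = -2:
[[1, -2], [0, 1]]
Result: (-4, -5) → (6, -5)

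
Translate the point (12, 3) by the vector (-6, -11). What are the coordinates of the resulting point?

Translation by (-6, -11) (homogeneous matrix [[1, 0, -6], [0, 1, -11], [0, 0, 1]]):
x' = 12 + -6 = 6
y' = 3 + -11 = -8
Result: (6, -8)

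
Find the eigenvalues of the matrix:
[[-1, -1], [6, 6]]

Characteristic equation: det(A - λI) = 0
λ² - (trace)λ + (det) = 0
trace = -1 + 6 = 5, det = (-1)(6) - (-1)(6) = 0
λ² - (5)λ + (0) = 0
λ = (5 ± √((5)² - 4·(0))) / 2 = (5 ± √25) / 2
Solving: λ = 0, 5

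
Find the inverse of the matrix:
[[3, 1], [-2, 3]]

For [[a,b],[c,d]], inverse = (1/det)·[[d,-b],[-c,a]]
det = (3)(3) - (1)(-2) = 9 - -2 = 11
Inverse = (1/11)·[[3, -1], [2, 3]]
= [[3/11, -1/11], [2/11, 3/11]]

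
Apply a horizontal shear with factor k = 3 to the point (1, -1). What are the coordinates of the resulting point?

Shear matrix for horizontal shear with factor k = 3:
[[1, 3], [0, 1]]
Result: (1, -1) → (-2, -1)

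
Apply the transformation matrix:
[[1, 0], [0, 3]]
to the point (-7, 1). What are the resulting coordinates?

Matrix multiplication:
[[1, 0], [0, 3]] × [-7, 1]ᵀ
= [(1)(-7) + (0)(1), (0)(-7) + (3)(1)]ᵀ
= [-7, 3]ᵀ
Result: (-7, 3)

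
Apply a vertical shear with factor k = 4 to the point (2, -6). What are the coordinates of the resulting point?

Shear matrix for vertical shear with factor k = 4:
[[1, 0], [4, 1]]
Result: (2, -6) → (2, 2)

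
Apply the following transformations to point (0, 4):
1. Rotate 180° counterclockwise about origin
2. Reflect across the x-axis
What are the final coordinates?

Step 1: Rotate 180° → (0, -4)
Step 2: Reflect across x-axis → (0, 4)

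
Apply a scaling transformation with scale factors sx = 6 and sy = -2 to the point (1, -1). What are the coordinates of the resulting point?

Scaling matrix:
[[6, 0], [0, -2]]
Result: (1 × 6, -1 × -2) = (6, 2)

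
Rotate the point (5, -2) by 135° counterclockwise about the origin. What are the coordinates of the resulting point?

Rotation matrix for 135°: [[cos 135°, -sin 135°], [sin 135°, cos 135°]] ≈ [[-0.707107, -0.707107], [0.707107, -0.707107]]
[[-0.707107, -0.707107], [0.707107, -0.707107]] × [5, -2]ᵀ ≈ [-2.1213, 4.9497]ᵀ
Result: (-2.1213, 4.9497)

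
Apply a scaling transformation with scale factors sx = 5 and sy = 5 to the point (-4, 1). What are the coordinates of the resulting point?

Scaling matrix:
[[5, 0], [0, 5]]
Result: (-4 × 5, 1 × 5) = (-20, 5)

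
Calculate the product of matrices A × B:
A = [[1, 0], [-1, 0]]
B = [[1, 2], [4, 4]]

Matrix multiplication:
C[0][0] = 1×1 + 0×4 = 1
C[0][1] = 1×2 + 0×4 = 2
C[1][0] = -1×1 + 0×4 = -1
C[1][1] = -1×2 + 0×4 = -2
Result: [[1, 2], [-1, -2]]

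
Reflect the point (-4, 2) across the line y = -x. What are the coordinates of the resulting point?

Reflection across line y = -x: (-4, 2) → (-2, 4)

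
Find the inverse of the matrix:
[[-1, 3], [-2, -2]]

For [[a,b],[c,d]], inverse = (1/det)·[[d,-b],[-c,a]]
det = (-1)(-2) - (3)(-2) = 2 - -6 = 8
Inverse = (1/8)·[[-2, -3], [2, -1]]
= [[-1/4, -3/8], [1/4, -1/8]]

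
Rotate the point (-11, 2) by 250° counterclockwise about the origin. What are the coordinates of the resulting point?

Rotation matrix for 250°: [[cos 250°, -sin 250°], [sin 250°, cos 250°]] ≈ [[-0.342020, 0.939693], [-0.939693, -0.342020]]
[[-0.342020, 0.939693], [-0.939693, -0.342020]] × [-11, 2]ᵀ ≈ [5.6416, 9.6526]ᵀ
Result: (5.6416, 9.6526)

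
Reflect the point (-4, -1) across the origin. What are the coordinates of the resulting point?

Reflection across origin: (-4, -1) → (4, 1)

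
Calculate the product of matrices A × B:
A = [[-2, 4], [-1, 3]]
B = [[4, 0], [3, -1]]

Matrix multiplication:
C[0][0] = -2×4 + 4×3 = 4
C[0][1] = -2×0 + 4×-1 = -4
C[1][0] = -1×4 + 3×3 = 5
C[1][1] = -1×0 + 3×-1 = -3
Result: [[4, -4], [5, -3]]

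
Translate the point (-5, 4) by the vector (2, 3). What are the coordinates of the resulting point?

Translation by (2, 3) (homogeneous matrix [[1, 0, 2], [0, 1, 3], [0, 0, 1]]):
x' = -5 + 2 = -3
y' = 4 + 3 = 7
Result: (-3, 7)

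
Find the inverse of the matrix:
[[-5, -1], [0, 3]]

For [[a,b],[c,d]], inverse = (1/det)·[[d,-b],[-c,a]]
det = (-5)(3) - (-1)(0) = -15 - 0 = -15
Inverse = (1/-15)·[[3, 1], [0, -5]]
= [[-1/5, -1/15], [0, 1/3]]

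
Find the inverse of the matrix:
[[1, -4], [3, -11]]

For [[a,b],[c,d]], inverse = (1/det)·[[d,-b],[-c,a]]
det = (1)(-11) - (-4)(3) = -11 - -12 = 1
Inverse = [[-11, 4], [-3, 1]]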